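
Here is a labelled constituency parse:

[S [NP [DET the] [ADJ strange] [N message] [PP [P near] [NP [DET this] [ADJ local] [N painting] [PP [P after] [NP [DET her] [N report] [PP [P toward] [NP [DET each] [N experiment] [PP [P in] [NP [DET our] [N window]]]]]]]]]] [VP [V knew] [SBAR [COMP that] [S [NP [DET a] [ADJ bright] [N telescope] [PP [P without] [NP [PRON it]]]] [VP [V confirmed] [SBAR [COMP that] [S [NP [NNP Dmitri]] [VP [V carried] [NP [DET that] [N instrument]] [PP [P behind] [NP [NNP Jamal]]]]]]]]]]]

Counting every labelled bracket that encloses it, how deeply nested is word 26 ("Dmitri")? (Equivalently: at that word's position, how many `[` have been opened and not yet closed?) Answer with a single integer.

The word sits inside NNP, which is inside NP, inside S, inside SBAR, inside VP, inside S, inside SBAR, inside VP, inside S — 9 brackets in all.

9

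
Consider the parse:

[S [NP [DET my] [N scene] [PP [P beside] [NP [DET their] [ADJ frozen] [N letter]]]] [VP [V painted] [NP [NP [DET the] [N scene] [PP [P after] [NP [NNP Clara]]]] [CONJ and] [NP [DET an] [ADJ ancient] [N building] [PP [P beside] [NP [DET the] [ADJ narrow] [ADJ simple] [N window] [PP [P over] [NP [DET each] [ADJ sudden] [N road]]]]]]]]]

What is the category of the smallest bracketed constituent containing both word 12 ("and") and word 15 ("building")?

Both words fall inside [NP the scene after Clara and an ancient building beside the narrow simple window over each sudden road] (words 8–24), and no smaller constituent contains them both. Label: NP.

NP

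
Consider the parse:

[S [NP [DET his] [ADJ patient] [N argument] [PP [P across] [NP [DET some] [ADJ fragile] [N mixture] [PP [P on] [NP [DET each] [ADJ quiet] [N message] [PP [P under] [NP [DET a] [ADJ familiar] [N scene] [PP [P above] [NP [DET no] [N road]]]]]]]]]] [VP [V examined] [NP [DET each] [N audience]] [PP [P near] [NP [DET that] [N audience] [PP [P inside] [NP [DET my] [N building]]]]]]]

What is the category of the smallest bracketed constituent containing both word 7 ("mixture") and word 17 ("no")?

The smallest bracket enclosing both words is [NP some fragile mixture on each quiet message under a familiar scene above no road], so the label is NP.

NP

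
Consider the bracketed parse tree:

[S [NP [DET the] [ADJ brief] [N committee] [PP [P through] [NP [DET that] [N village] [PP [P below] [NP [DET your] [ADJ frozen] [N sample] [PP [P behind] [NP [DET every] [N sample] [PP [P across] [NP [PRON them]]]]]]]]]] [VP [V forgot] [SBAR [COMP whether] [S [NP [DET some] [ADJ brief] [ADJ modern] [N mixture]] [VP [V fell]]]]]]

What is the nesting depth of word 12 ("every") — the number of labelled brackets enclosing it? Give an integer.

9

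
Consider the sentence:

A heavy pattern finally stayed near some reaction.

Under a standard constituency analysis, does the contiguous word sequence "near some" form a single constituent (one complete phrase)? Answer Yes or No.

No

The smallest constituent containing the whole sequence is the prepositional phrase [PP near some reaction], but the sequence is only part of it — it straddles the boundary between preposition "near" and noun phrase "some reaction".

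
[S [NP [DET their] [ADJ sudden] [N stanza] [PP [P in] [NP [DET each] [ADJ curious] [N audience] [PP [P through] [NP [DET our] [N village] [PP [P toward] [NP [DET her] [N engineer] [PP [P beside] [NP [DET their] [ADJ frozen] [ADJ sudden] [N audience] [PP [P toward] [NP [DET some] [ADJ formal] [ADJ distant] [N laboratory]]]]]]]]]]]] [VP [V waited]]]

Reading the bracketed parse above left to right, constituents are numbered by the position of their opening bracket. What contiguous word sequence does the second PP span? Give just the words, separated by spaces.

The PP opening brackets appear, in order, over: "in each curious audience through our village toward her engineer beside their frozen sudden audience toward some formal distant laboratory"; "through our village toward her engineer beside their frozen sudden audience toward some formal distant laboratory"; "toward her engineer beside their frozen sudden audience toward some formal distant laboratory"; "beside their frozen sudden audience toward some formal distant laboratory"; "toward some formal distant laboratory". The second one spans "through our village toward her engineer beside their frozen sudden audience toward some formal distant laboratory".

through our village toward her engineer beside their frozen sudden audience toward some formal distant laboratory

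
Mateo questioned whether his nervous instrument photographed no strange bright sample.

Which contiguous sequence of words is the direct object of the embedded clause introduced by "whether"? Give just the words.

no strange bright sample

Within the embedded clause introduced by "whether", the direct object of "photographed" is "no strange bright sample".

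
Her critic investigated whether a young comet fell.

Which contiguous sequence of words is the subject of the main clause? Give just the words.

her critic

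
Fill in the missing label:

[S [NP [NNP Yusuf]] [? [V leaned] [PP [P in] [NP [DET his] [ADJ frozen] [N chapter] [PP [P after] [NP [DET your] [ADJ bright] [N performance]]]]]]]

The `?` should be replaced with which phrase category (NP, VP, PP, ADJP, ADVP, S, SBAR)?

VP

Looking at what the `?` directly dominates — V 'leaned', PP — this is a verb phrase (VP).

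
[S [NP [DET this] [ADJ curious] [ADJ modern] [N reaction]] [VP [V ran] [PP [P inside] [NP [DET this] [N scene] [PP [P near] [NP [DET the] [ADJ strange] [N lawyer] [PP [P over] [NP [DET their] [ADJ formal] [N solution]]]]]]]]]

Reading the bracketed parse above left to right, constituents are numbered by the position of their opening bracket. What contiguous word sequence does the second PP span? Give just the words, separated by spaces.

near the strange lawyer over their formal solution

In left-to-right order the PP constituents are "inside this scene near the strange lawyer over their formal solution"; "near the strange lawyer over their formal solution"; "over their formal solution". Number 2 is "near the strange lawyer over their formal solution".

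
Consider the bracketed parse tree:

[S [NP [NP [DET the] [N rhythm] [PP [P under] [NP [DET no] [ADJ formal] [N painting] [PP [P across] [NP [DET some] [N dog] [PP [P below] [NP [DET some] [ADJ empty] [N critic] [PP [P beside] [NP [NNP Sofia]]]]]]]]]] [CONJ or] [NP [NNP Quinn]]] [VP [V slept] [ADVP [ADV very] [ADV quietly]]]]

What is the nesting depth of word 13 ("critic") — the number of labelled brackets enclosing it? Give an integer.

10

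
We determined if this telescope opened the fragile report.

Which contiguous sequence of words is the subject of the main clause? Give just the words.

we

"we" is the NP that combines with the VP headed by "determined" to form the main clause — the subject.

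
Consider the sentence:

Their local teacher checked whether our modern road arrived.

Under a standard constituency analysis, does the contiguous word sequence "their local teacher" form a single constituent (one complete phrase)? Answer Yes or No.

Yes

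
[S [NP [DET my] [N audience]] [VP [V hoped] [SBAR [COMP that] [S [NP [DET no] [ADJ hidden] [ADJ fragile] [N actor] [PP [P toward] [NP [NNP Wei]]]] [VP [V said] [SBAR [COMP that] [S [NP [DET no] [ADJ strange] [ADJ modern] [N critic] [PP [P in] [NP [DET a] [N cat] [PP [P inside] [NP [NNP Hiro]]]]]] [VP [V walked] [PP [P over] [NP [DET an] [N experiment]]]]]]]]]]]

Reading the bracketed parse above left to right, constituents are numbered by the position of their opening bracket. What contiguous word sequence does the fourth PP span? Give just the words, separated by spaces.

over an experiment

The PP opening brackets appear, in order, over: "toward Wei"; "in a cat inside Hiro"; "inside Hiro"; "over an experiment". The fourth one spans "over an experiment".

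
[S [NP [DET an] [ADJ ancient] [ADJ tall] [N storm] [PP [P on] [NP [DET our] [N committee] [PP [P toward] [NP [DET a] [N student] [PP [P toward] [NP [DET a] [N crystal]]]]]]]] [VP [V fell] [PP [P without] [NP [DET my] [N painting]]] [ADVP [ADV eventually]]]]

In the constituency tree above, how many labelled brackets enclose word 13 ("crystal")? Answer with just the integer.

Path from the root down to the word: S → NP → PP → NP → PP → NP → PP → NP → N. That is 9 enclosing brackets.

9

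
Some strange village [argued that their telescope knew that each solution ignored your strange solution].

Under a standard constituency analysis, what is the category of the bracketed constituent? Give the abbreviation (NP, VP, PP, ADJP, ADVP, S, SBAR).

VP

The bracketed span "argued that their telescope knew that each solution ignored your strange solution" is headed by "argued", making it a verb phrase (VP).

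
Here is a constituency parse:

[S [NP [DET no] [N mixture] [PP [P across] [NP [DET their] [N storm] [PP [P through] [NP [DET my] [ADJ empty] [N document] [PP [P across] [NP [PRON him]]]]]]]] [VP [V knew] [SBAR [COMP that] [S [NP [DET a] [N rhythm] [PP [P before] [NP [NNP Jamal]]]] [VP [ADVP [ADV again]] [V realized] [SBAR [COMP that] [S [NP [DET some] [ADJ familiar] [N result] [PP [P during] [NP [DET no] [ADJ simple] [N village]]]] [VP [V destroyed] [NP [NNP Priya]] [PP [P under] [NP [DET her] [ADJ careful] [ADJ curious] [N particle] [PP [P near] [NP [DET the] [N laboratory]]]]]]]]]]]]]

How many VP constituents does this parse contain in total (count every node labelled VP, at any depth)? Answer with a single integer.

3

Scanning left to right, an opening `[VP` appears at word positions 12, 18, 28 — 3 in total.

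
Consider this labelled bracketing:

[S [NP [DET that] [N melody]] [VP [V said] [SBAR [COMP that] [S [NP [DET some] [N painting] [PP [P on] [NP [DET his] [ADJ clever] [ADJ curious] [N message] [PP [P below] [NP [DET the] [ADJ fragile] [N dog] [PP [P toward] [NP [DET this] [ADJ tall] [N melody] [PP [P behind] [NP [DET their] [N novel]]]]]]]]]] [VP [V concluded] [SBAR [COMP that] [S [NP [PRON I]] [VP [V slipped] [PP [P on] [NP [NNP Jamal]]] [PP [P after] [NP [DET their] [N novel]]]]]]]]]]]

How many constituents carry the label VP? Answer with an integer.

Listing each VP by its span: [VP said that some painting on his clever curious message below the fragile dog toward this tall melody behind their novel concluded that I slipped on Jamal after their novel]; [VP concluded that I slipped on Jamal after their novel]; [VP slipped on Jamal after their novel] — that makes 3.

3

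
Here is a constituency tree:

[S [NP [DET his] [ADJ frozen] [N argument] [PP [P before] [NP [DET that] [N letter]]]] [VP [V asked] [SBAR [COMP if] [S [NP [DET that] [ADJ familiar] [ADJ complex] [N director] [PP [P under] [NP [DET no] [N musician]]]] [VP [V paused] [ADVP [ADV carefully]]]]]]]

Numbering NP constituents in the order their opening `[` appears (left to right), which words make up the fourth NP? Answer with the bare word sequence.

no musician

In left-to-right order the NP constituents are "his frozen argument before that letter"; "that letter"; "that familiar complex director under no musician"; "no musician". Number 4 is "no musician".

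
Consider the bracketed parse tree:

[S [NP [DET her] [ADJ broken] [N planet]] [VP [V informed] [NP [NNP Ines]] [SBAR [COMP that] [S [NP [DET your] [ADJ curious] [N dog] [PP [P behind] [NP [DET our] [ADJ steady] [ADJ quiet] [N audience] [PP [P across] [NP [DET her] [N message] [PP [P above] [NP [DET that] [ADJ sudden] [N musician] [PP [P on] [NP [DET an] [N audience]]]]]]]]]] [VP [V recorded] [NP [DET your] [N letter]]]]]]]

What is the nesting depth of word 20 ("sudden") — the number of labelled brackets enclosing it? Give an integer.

12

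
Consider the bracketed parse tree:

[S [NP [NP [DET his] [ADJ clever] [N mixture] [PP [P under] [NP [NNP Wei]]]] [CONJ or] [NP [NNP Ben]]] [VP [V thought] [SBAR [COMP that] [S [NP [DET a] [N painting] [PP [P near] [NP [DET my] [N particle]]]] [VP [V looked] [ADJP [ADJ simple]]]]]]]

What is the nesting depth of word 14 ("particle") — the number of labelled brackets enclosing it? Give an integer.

8

Counting open brackets not yet closed at "particle": [S [VP [SBAR [S [NP [PP [NP [N = 8.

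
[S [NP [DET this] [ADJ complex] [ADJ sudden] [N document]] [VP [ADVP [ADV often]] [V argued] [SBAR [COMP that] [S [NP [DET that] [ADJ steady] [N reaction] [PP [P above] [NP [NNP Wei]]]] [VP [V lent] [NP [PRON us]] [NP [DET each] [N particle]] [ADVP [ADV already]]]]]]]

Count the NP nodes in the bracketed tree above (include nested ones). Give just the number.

The NP constituents are: [NP this complex sudden document]; [NP that steady reaction above Wei]; [NP Wei]; [NP us]; [NP each particle]. Total: 5.

5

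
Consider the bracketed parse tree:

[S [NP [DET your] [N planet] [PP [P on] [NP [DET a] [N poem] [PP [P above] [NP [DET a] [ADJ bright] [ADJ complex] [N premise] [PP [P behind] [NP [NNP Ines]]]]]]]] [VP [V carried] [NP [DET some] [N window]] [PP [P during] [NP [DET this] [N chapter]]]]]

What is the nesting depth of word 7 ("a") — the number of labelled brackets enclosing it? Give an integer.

7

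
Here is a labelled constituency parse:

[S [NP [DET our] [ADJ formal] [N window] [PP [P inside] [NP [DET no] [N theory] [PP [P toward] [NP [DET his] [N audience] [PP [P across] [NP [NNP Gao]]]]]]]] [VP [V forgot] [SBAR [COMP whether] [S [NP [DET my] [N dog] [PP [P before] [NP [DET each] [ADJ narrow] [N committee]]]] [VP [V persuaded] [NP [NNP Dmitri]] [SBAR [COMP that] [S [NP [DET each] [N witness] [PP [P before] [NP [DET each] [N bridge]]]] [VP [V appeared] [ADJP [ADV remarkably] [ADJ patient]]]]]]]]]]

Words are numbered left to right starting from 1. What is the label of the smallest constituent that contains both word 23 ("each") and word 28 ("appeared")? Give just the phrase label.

S

Word 23 lies under S → VP → SBAR → S → VP → SBAR → S → NP → DET; word 28 lies under S → VP → SBAR → S → VP → SBAR → S → VP → V. The lowest shared node is the S.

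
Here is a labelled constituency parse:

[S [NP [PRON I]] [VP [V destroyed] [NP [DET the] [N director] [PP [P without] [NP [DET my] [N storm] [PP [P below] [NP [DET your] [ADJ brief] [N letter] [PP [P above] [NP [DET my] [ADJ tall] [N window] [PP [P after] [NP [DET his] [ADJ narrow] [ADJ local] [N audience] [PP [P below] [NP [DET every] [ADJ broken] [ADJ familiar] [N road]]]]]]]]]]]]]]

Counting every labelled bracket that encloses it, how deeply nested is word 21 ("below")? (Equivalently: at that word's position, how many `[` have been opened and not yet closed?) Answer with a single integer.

13

The word sits inside P, which is inside PP, inside NP, inside PP, inside NP, inside PP, inside NP, inside PP, inside NP, inside PP, inside NP, inside VP, inside S — 13 brackets in all.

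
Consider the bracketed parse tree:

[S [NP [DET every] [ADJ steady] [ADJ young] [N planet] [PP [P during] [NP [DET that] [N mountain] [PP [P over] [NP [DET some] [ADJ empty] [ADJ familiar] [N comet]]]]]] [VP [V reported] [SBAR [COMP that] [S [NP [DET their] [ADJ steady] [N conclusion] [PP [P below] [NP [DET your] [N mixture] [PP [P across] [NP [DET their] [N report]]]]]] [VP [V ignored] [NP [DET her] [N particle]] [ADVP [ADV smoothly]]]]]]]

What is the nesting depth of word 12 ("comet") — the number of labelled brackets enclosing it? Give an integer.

7

Path from the root down to the word: S → NP → PP → NP → PP → NP → N. That is 7 enclosing brackets.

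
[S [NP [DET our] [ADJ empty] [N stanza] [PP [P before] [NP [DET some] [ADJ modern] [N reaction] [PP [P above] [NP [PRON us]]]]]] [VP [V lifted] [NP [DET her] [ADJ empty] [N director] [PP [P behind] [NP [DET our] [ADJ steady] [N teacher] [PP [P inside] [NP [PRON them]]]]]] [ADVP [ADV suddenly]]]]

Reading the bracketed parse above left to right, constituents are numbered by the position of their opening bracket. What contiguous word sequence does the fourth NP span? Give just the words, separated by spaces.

her empty director behind our steady teacher inside them

The NP opening brackets appear, in order, over: "our empty stanza before some modern reaction above us"; "some modern reaction above us"; "us"; "her empty director behind our steady teacher inside them"; "our steady teacher inside them"; "them". The fourth one spans "her empty director behind our steady teacher inside them".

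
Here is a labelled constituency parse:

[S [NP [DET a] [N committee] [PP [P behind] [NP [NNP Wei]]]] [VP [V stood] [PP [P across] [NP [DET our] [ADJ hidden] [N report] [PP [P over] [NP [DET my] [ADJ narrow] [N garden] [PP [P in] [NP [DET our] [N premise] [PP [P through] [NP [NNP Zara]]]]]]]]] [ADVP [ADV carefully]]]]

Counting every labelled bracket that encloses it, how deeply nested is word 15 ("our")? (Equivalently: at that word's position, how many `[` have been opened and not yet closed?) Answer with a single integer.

9

Path from the root down to the word: S → VP → PP → NP → PP → NP → PP → NP → DET. That is 9 enclosing brackets.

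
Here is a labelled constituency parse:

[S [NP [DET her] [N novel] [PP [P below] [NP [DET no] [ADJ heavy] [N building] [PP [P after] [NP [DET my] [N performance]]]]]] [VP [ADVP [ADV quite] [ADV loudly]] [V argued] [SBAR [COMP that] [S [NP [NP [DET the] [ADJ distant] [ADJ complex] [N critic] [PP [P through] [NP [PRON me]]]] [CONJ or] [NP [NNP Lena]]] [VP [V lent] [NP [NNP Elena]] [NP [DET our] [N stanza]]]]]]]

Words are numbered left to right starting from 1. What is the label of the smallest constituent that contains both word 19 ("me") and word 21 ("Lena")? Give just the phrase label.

NP

The smallest bracket enclosing both words is [NP the distant complex critic through me or Lena], so the label is NP.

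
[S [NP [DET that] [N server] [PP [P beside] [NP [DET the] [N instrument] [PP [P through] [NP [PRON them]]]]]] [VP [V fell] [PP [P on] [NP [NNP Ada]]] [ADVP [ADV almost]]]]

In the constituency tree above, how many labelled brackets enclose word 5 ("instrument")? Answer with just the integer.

The word sits inside N, which is inside NP, inside PP, inside NP, inside S — 5 brackets in all.

5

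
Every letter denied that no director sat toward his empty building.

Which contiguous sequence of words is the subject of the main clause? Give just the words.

every letter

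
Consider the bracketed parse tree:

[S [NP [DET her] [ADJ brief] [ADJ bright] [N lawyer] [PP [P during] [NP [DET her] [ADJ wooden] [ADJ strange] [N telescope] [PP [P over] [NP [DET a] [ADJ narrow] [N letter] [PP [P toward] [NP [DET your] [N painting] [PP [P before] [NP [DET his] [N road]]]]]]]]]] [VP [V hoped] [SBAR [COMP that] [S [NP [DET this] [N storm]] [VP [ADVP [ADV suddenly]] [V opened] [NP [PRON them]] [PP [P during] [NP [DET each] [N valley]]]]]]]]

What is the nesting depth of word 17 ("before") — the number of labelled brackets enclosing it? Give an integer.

10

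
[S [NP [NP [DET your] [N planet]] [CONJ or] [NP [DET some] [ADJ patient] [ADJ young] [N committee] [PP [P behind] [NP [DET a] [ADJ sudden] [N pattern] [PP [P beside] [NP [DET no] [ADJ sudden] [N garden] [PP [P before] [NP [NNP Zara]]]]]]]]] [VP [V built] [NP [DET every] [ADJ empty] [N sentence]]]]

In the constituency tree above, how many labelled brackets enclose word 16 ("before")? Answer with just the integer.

9

Counting open brackets not yet closed at "before": [S [NP [NP [PP [NP [PP [NP [PP [P = 9.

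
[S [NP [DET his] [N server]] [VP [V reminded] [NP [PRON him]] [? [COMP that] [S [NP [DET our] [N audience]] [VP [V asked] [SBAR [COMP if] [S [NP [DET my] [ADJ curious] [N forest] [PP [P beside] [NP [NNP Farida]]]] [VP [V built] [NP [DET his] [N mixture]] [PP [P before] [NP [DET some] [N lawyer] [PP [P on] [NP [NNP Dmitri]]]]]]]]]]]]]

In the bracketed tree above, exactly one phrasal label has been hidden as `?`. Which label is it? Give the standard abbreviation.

Looking at what the `?` directly dominates — COMP 'that', S — this is a subordinate clause (SBAR).

SBAR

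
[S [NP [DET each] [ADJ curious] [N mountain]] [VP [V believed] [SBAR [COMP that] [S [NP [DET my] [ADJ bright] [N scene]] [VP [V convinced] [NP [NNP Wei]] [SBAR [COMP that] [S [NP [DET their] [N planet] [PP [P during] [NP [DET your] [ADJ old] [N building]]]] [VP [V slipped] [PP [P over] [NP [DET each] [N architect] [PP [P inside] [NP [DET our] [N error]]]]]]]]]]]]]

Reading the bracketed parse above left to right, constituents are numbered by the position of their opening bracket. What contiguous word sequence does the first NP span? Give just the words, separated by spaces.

each curious mountain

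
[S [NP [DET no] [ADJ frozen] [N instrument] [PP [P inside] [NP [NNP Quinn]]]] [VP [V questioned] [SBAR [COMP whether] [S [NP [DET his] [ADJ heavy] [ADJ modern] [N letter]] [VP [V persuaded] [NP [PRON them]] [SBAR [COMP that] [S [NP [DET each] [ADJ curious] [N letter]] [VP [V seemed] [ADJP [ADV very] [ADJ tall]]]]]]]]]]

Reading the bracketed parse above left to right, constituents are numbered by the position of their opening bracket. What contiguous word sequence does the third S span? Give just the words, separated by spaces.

each curious letter seemed very tall

Opening `[S` markers occur at word positions 1, 8, 15; the third of these opens the constituent [S each curious letter seemed very tall].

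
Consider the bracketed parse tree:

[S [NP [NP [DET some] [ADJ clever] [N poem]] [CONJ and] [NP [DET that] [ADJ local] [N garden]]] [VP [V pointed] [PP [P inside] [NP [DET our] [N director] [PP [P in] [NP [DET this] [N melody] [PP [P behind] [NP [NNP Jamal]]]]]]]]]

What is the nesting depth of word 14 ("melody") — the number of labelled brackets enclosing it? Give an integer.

7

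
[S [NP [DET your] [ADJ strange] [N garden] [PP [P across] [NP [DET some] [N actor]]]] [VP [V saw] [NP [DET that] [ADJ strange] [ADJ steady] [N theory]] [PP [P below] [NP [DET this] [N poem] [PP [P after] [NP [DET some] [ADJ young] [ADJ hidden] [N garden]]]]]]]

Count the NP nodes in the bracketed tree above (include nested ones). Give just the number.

5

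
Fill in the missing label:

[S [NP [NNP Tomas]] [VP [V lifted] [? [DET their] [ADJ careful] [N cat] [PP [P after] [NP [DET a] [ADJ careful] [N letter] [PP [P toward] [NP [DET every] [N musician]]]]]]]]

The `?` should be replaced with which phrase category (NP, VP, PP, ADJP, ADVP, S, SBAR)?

NP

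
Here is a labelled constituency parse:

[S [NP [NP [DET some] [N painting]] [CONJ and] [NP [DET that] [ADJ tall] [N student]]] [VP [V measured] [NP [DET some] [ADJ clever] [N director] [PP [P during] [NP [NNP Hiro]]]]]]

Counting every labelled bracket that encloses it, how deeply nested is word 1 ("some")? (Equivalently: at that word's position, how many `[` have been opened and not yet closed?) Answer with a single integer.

4

The word sits inside DET, which is inside NP, inside NP, inside S — 4 brackets in all.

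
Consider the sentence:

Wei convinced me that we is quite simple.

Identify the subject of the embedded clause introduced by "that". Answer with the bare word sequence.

we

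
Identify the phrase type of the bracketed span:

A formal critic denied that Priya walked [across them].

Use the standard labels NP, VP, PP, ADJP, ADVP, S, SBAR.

The bracketed span "across them" is headed by "across", making it a prepositional phrase (PP).

PP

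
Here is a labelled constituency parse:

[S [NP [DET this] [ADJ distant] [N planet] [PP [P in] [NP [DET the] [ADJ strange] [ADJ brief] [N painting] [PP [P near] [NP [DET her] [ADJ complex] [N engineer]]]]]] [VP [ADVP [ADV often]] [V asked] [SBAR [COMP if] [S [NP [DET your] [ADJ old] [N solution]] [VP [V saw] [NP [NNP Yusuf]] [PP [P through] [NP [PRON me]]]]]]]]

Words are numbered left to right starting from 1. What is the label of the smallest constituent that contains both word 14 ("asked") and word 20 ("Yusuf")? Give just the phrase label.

Word 14 lies under S → VP → V; word 20 lies under S → VP → SBAR → S → VP → NP → NNP. The lowest shared node is the VP.

VP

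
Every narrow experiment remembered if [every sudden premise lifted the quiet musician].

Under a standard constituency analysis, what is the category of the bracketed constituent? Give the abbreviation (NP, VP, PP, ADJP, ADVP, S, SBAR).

S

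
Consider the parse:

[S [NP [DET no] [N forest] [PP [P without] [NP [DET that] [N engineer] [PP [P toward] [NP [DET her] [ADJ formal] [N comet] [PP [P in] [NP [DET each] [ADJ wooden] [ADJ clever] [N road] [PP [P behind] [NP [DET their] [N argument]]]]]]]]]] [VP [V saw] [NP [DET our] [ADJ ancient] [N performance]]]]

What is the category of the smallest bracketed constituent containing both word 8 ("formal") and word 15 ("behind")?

The smallest bracket enclosing both words is [NP her formal comet in each wooden clever road behind their argument], so the label is NP.

NP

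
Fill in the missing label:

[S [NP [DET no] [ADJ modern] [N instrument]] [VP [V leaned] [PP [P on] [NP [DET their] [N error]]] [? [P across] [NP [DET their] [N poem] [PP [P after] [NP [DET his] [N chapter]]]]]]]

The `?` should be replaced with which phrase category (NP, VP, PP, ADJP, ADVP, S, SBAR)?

PP

The `?` node immediately contains: P 'across', NP. That is the internal structure of a prepositional phrase, so the label is PP.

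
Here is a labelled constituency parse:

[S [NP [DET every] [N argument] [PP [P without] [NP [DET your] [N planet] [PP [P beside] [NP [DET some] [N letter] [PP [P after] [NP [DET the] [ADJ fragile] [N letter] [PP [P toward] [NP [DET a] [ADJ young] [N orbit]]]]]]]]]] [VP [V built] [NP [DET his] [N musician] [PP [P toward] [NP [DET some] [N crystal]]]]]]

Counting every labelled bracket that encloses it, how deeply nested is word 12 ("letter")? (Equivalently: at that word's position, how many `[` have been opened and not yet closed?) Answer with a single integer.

9

Path from the root down to the word: S → NP → PP → NP → PP → NP → PP → NP → N. That is 9 enclosing brackets.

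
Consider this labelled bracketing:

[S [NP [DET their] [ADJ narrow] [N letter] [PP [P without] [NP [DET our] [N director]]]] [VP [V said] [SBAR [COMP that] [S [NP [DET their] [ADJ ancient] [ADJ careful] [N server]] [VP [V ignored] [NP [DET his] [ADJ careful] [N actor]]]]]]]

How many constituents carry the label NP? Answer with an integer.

4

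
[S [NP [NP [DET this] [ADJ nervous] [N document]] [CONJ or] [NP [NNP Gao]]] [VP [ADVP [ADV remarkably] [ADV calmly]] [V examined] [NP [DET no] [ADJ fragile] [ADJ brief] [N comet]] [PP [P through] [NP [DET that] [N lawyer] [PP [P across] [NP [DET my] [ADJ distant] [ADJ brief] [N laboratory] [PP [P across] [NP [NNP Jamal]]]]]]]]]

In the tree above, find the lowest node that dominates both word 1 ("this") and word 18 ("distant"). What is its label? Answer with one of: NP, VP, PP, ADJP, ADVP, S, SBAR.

Word 1 lies under S → NP → NP → DET; word 18 lies under S → VP → PP → NP → PP → NP → ADJ. The lowest shared node is the S.

S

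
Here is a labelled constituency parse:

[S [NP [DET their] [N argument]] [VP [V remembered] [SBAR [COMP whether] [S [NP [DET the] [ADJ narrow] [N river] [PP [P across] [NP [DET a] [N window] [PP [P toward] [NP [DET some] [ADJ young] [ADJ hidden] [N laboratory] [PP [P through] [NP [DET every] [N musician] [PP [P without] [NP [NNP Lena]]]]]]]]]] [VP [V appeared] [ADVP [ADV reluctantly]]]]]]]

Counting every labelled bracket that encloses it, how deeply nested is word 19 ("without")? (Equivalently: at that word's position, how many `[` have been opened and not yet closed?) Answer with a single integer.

13

Path from the root down to the word: S → VP → SBAR → S → NP → PP → NP → PP → NP → PP → NP → PP → P. That is 13 enclosing brackets.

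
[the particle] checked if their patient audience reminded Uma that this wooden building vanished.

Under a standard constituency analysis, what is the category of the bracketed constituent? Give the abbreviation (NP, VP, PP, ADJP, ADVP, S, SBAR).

NP

The span is built around the noun "particle" — a noun phrase (NP).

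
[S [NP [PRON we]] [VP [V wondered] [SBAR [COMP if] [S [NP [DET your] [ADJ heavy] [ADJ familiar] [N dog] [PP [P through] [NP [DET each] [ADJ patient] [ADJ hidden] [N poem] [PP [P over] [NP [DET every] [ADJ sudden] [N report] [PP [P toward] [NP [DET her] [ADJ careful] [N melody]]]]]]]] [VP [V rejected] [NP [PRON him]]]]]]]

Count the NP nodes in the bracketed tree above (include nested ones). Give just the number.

6

Scanning left to right, an opening `[NP` appears at word positions 1, 4, 9, 14, 18, 22 — 6 in total.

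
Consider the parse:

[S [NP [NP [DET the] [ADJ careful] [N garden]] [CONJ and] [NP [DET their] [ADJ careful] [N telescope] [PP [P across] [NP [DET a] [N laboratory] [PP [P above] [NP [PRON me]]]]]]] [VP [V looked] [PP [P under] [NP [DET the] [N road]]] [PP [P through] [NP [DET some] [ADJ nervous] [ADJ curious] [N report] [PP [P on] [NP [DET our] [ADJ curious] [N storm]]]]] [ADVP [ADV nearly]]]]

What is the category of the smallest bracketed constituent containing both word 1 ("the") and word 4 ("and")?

NP

Word 1 lies under S → NP → NP → DET; word 4 lies under S → NP → CONJ. The lowest shared node is the NP.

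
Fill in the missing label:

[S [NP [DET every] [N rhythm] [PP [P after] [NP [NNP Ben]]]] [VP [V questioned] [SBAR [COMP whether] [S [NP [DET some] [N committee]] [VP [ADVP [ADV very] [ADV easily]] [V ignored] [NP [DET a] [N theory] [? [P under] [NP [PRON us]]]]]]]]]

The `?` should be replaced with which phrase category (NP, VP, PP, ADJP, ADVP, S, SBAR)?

PP

A constituent whose immediate children are P 'under', NP is a prepositional phrase: PP.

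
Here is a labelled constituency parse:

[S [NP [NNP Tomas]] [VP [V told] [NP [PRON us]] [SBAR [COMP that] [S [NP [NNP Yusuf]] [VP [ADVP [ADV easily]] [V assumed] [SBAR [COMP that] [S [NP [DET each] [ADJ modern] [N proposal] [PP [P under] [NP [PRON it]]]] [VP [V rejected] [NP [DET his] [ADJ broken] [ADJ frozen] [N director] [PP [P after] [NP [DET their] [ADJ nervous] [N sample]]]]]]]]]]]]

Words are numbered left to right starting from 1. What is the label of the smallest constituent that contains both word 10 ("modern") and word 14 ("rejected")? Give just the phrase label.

S

Both words fall inside [S each modern proposal under it rejected his broken frozen director after their nervous sample] (words 9–22), and no smaller constituent contains them both. Label: S.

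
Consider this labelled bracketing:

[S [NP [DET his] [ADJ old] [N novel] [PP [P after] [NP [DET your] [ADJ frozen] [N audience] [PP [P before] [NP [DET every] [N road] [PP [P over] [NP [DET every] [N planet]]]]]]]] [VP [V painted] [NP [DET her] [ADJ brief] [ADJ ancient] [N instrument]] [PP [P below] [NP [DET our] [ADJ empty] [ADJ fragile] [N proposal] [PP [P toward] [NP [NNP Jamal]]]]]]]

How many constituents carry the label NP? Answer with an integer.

Listing each NP by its span: [NP his old novel after your frozen audience before every road over every planet]; [NP your frozen audience before every road over every planet]; [NP every road over every planet]; [NP every planet]; [NP her brief ancient instrument]; [NP our empty fragile proposal toward Jamal] … — that makes 7.

7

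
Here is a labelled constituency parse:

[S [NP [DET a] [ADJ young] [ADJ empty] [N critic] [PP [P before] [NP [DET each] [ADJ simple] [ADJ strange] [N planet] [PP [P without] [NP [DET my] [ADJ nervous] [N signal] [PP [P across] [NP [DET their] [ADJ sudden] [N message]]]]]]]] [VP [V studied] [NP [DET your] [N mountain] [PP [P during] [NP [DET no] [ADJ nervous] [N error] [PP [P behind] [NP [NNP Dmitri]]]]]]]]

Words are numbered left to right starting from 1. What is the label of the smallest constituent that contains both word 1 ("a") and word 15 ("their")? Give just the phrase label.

NP

Word 1 lies under S → NP → DET; word 15 lies under S → NP → PP → NP → PP → NP → PP → NP → DET. The lowest shared node is the NP.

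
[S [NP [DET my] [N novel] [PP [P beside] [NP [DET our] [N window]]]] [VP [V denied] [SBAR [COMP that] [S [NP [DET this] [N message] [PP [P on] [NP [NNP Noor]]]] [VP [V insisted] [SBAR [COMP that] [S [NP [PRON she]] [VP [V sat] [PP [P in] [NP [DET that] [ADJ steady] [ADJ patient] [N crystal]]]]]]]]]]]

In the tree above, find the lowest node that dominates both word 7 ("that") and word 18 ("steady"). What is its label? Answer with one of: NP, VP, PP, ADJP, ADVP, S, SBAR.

The smallest bracket enclosing both words is [SBAR that this message on Noor insisted that she sat in that steady patient crystal], so the label is SBAR.

SBAR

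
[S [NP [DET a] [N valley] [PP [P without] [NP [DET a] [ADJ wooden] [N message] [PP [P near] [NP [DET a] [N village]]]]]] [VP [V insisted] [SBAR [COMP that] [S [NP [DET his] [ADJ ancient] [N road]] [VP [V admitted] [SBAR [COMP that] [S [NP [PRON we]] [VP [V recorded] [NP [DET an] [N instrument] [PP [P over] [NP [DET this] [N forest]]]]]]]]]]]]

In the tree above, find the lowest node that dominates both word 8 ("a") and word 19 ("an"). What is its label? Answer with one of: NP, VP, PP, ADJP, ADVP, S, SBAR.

S

The smallest bracket enclosing both words is [S a valley without a wooden message near a village insisted that his ancient road admitted that we recorded an instrument over this forest], so the label is S.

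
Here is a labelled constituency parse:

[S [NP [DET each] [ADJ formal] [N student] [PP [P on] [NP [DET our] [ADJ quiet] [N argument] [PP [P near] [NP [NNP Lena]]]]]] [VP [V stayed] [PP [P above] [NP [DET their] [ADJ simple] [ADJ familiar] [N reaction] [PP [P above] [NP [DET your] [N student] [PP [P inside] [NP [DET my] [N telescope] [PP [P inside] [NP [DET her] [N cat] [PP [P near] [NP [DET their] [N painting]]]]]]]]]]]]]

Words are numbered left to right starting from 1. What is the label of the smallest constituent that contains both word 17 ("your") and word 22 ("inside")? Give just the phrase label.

Both words fall inside [NP your student inside my telescope inside her cat near their painting] (words 17–27), and no smaller constituent contains them both. Label: NP.

NP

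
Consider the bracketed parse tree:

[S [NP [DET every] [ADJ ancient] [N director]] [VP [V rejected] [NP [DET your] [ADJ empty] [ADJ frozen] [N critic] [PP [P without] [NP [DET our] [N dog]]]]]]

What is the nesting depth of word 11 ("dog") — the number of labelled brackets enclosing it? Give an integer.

6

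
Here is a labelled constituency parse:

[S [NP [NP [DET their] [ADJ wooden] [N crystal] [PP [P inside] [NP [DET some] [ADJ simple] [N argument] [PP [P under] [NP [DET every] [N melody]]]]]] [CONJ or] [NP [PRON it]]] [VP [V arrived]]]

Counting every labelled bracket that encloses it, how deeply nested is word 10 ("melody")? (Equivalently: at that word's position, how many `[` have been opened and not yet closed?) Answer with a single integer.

Path from the root down to the word: S → NP → NP → PP → NP → PP → NP → N. That is 8 enclosing brackets.

8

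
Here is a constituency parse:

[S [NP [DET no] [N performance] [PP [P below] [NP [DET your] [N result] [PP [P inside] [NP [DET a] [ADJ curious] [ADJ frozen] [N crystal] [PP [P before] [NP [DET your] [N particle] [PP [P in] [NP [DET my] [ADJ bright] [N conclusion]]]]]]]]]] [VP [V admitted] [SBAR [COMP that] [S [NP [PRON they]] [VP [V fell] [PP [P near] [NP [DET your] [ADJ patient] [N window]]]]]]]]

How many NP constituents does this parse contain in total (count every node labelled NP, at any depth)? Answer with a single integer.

Listing each NP by its span: [NP no performance below your result inside a curious frozen crystal before your particle in my bright conclusion]; [NP your result inside a curious frozen crystal before your particle in my bright conclusion]; [NP a curious frozen crystal before your particle in my bright conclusion]; [NP your particle in my bright conclusion]; [NP my bright conclusion]; [NP they] … — that makes 7.

7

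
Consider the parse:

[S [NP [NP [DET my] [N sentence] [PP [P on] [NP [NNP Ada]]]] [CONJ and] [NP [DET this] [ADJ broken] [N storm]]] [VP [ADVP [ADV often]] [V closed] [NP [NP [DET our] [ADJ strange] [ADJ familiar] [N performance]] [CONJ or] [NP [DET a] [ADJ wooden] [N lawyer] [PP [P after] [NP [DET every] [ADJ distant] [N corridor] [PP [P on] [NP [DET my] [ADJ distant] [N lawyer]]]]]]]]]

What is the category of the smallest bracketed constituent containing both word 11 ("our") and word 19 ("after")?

NP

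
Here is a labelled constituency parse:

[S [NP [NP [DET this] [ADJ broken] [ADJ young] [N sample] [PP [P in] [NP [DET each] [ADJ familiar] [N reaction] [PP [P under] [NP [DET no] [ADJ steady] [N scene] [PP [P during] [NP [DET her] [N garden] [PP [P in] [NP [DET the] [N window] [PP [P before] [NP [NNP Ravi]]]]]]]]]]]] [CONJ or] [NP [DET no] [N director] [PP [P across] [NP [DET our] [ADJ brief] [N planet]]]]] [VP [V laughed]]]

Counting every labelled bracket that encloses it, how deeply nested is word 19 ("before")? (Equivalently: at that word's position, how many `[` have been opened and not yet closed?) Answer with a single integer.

13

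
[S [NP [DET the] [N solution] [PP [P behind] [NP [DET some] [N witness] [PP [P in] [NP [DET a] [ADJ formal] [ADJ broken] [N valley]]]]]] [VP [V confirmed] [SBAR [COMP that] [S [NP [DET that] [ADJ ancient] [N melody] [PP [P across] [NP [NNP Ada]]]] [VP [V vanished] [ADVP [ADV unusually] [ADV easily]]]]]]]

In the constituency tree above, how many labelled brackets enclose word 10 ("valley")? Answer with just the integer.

7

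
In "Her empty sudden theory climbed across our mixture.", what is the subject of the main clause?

her empty sudden theory

In the main clause the verb is "climbed"; the NP preceding it, "her empty sudden theory", is the subject.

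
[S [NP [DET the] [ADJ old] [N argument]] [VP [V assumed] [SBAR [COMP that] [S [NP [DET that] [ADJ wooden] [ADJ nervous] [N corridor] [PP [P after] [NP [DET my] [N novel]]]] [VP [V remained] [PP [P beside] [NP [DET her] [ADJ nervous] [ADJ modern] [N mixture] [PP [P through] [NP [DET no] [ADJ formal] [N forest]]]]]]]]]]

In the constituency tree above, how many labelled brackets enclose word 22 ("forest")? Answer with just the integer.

10

The word sits inside N, which is inside NP, inside PP, inside NP, inside PP, inside VP, inside S, inside SBAR, inside VP, inside S — 10 brackets in all.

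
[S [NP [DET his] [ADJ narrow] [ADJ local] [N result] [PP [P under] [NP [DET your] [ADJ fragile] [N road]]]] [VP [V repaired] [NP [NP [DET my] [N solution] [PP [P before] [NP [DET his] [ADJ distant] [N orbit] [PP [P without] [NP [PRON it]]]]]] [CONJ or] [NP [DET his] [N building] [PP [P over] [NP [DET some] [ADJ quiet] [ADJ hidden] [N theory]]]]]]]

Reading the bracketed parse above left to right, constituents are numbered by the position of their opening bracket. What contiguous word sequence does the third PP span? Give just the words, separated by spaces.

without it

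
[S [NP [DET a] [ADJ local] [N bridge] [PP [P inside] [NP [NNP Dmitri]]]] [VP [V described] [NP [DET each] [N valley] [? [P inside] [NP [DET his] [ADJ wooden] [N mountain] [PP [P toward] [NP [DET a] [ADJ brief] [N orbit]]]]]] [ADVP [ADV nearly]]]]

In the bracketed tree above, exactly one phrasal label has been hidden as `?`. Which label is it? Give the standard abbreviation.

PP

A constituent whose immediate children are P 'inside', NP is a prepositional phrase: PP.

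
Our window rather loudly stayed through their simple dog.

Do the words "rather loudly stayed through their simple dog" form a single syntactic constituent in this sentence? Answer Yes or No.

Yes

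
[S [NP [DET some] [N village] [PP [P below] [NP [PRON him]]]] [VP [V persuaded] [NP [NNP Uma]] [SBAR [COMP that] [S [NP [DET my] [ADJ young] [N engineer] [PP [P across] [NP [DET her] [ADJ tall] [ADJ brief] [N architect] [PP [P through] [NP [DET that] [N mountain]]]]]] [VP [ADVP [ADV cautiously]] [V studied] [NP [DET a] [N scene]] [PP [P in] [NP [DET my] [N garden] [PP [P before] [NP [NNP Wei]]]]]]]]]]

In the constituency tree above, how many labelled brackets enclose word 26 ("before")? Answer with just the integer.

Path from the root down to the word: S → VP → SBAR → S → VP → PP → NP → PP → P. That is 9 enclosing brackets.

9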